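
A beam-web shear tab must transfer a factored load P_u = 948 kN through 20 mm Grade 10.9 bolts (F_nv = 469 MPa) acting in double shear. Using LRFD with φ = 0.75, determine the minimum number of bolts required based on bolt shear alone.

A_b = π·20²/4 = 314.2 mm².
Per-bolt design strength φR_n = 0.75 × 469 × 314.2 × 2 / 1000 = 221 kN.
n ≥ 948 / 221 = 4.289 → use 5 bolts.

5 bolts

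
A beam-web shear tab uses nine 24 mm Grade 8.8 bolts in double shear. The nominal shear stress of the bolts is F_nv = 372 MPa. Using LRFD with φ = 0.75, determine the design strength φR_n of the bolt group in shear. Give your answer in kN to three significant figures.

A_b = π × 24² / 4 = 452.4 mm².
R_n = F_nv · A_b · n · n_s = 372 × 452.4 × 9 × 2 / 1000 = 3029 kN.
Design strength φR_n = 0.75 × 3029 = 2270 kN.

2270 kN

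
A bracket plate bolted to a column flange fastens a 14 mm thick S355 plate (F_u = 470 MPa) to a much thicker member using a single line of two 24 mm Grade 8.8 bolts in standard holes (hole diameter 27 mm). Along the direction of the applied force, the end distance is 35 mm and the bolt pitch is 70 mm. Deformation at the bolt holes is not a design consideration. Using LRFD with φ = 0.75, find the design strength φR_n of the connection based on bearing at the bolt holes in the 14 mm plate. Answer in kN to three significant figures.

477 kN

Per bolt r_n = 1.5 l_c t F_u ≤ 3.0 d t F_u; upper limit = 3.0 × 24 × 14 × 470 / 1000 = 473.8 kN.
Edge bolt: l_c = 35 − 27/2 = 21.5 mm → 1.5 × 21.5 × 14 × 470 / 1000 = 212.2 → r_n = 212.2 kN.
Interior bolts: l_c = 70 − 27 = 43 mm → 1.5 × 43 × 14 × 470 / 1000 = 424.4 → r_n = 424.4 kN.
R_n = 1 × 212.2 + 1 × 424.4 = 636.6 kN.
Design strength φR_n = 0.75 × 636.6 = 477 kN.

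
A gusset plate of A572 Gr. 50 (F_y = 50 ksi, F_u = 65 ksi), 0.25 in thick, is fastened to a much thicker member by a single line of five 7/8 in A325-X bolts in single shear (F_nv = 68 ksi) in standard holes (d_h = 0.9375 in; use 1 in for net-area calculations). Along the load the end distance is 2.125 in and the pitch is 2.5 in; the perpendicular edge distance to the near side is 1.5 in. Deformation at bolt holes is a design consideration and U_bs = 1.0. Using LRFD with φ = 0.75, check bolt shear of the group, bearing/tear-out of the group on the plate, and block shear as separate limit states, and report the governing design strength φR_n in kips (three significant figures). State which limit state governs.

Bolt shear: A_b = π·0.875²/4 = 0.6013 in²; R_n = 68 × 0.6013 × 5 × 1 = 204.4 kips → 0.75 × 204.4 = 153 kips.
Bearing: edge l_c = 1.656, r_n = 32.3 kips; interior l_c = 1.562, r_n = 30.47 kips; R_n = 32.3 + 4·30.47 = 154.2 kips → 116 kips.
Block shear: A_gv = 3.031, A_nv = 1.906, A_nt = 0.25 in²; R_n = min(0.6F_uA_nv, 0.6F_yA_gv) + U_bs·F_u·A_nt = 90.59 kips → 67.9 kips.
Block shear governs: 67.9 kips.

67.9 kips (block shear governs)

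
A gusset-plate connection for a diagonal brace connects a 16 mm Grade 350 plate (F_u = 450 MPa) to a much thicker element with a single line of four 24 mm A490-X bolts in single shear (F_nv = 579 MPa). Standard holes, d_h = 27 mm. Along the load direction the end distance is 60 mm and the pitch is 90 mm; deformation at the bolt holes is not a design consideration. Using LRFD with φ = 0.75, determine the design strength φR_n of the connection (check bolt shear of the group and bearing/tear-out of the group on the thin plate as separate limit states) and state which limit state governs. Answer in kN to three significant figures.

786 kN (bolt shear governs)

Bolt shear: A_b = π·24²/4 = 452.4 mm²; R_n = 579 × 452.4 × 4 × 1 / 1000 = 1048 kN → 0.75 × 1048 = 786 kN.
Bearing (1.5 l_c t F_u ≤ 3.0 d t F_u): upper limit = 3.0·24·16·450 / 1000 = 518.4 kN.
  Edge l_c = 60 − 27/2 = 46.5 → r_n = 502.2 kN; interior l_c = 90 − 27 = 63 → r_n = 518.4 kN.
  R_n,bearing = 1·502.2 + 3·518.4 = 2057 kN → 0.75 × 2057 = 1540 kN.
Bolt shear governs: 786 kN.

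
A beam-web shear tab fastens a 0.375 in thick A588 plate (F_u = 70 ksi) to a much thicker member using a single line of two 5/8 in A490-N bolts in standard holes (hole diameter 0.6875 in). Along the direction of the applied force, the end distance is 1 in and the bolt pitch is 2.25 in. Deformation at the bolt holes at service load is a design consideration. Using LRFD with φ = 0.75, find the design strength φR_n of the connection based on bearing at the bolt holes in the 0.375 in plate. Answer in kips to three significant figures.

45 kips

Per bolt r_n = 1.2 l_c t F_u ≤ 2.4 d t F_u; upper limit = 2.4 × 0.625 × 0.375 × 70 = 39.38 kips.
Edge bolt: l_c = 1 − 0.6875/2 = 0.6562 in → 1.2 × 0.6562 × 0.375 × 70 = 20.67 → r_n = 20.67 kips.
Interior bolts: l_c = 2.25 − 0.6875 = 1.562 in → 1.2 × 1.562 × 0.375 × 70 = 49.22 → r_n = 39.38 kips.
R_n = 1 × 20.67 + 1 × 39.38 = 60.05 kips.
Design strength φR_n = 0.75 × 60.05 = 45 kips.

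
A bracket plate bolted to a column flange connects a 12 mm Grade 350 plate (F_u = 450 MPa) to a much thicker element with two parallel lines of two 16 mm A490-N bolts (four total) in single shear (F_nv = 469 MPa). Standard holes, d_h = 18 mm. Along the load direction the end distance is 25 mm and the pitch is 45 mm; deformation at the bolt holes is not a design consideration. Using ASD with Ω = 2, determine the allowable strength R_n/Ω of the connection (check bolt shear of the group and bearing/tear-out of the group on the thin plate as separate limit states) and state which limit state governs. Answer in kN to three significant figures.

189 kN (bolt shear governs)

Bolt shear: A_b = π·16²/4 = 201.1 mm²; R_n = 469 × 201.1 × 4 × 1 / 1000 = 377.2 kN → 377.2 / 2 = 189 kN.
Bearing (1.5 l_c t F_u ≤ 3.0 d t F_u): upper limit = 3.0·16·12·450 / 1000 = 259.2 kN.
  Edge l_c = 25 − 18/2 = 16 → r_n = 129.6 kN; interior l_c = 45 − 18 = 27 → r_n = 218.7 kN.
  R_n,bearing = 2·129.6 + 2·218.7 = 696.6 kN → 696.6 / 2 = 348 kN.
Bolt shear governs: 189 kN.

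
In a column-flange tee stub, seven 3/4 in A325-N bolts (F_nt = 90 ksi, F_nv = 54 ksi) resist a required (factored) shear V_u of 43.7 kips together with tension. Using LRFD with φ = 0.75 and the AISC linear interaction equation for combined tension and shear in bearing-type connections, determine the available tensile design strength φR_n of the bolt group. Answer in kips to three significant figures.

199 kips

A_b = π·0.75²/4 = 0.4418 in²; f_rv = 43.7 / (7 × 0.4418) = 14.13 ksi.
F'_nt = 1.3 F_nt − (F_nt / φF_nv) f_rv = 1.3·90 − (90/(0.75·54))·14.13 = 85.6 ksi, capped at F_nt → F'_nt = 85.6 ksi.
R_n = F'_nt · A_b · n = 85.6 × 0.4418 × 7 = 264.7 kips.
Design strength φR_n = 0.75 × 264.7 = 199 kips.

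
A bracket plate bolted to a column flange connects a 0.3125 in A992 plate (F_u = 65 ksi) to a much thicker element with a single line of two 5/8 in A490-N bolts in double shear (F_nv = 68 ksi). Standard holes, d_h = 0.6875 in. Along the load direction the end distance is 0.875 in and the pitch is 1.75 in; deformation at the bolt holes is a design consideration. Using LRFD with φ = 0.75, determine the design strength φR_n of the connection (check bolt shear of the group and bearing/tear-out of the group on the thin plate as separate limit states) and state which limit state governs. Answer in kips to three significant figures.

29.1 kips (bearing governs)

Bolt shear: A_b = π·0.625²/4 = 0.3068 in²; R_n = 68 × 0.3068 × 2 × 2 = 83.45 kips → 0.75 × 83.45 = 62.6 kips.
Bearing (1.2 l_c t F_u ≤ 2.4 d t F_u): upper limit = 2.4·0.625·0.3125·65 = 30.47 kips.
  Edge l_c = 0.875 − 0.6875/2 = 0.5312 → r_n = 12.95 kips; interior l_c = 1.75 − 0.6875 = 1.062 → r_n = 25.9 kips.
  R_n,bearing = 1·12.95 + 1·25.9 = 38.85 kips → 0.75 × 38.85 = 29.1 kips.
Bearing governs: 29.1 kips.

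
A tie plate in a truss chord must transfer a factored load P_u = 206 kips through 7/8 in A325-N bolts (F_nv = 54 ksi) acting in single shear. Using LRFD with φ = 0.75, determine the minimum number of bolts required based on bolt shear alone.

A_b = π·0.875²/4 = 0.6013 in².
Per-bolt design strength φR_n = 0.75 × 54 × 0.6013 × 1 = 24.35 kips.
n ≥ 206 / 24.35 = 8.459 → use 9 bolts.

9 bolts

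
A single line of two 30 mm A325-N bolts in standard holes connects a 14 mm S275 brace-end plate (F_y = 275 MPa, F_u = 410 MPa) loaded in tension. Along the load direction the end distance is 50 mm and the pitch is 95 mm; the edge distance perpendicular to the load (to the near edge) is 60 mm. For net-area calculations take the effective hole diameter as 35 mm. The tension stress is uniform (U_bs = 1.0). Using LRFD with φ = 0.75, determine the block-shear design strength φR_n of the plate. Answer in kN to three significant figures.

Shear plane L_v = 50 + 1·95 = 145 mm; A_gv = 145 × 14 = 2030 mm².
A_nv = (145 − 1.5·35) × 14 = 1295 mm².
A_nt = (60 − 0.5·35) × 14 = 595 mm².
0.6 F_u A_nv = 318.6 kN; 0.6 F_y A_gv = 334.9 kN → shear rupture governs the shear term.
R_n = 318.6 + 1.0 × 410 × 595 / 1000 = 562.5 kN.
Design strength φR_n = 0.75 × 562.5 = 422 kN.

422 kN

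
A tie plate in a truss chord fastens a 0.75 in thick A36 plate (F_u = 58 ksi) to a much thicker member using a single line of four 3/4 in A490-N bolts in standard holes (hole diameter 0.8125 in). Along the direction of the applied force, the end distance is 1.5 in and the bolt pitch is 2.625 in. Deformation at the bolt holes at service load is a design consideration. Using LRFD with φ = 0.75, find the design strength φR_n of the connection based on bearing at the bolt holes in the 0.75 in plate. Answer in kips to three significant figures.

219 kips

Per bolt r_n = 1.2 l_c t F_u ≤ 2.4 d t F_u; upper limit = 2.4 × 0.75 × 0.75 × 58 = 78.3 kips.
Edge bolt: l_c = 1.5 − 0.8125/2 = 1.094 in → 1.2 × 1.094 × 0.75 × 58 = 57.09 → r_n = 57.09 kips.
Interior bolts: l_c = 2.625 − 0.8125 = 1.812 in → 1.2 × 1.812 × 0.75 × 58 = 94.61 → r_n = 78.3 kips.
R_n = 1 × 57.09 + 3 × 78.3 = 292 kips.
Design strength φR_n = 0.75 × 292 = 219 kips.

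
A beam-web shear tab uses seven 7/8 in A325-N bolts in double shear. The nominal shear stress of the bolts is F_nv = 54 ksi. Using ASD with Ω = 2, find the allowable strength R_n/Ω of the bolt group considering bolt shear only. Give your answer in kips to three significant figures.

227 kips

A_b = π × 0.875² / 4 = 0.6013 in².
R_n = F_nv · A_b · n · n_s = 54 × 0.6013 × 7 × 2 = 454.6 kips.
Allowable strength R_n/Ω = 454.6 / 2 = 227 kips.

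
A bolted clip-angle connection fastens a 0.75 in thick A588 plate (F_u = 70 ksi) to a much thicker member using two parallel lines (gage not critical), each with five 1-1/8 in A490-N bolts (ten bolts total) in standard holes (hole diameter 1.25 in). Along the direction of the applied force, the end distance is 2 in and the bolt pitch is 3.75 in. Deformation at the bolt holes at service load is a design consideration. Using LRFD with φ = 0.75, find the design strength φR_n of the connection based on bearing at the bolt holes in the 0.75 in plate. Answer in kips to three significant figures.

Per bolt r_n = 1.2 l_c t F_u ≤ 2.4 d t F_u; upper limit = 2.4 × 1.125 × 0.75 × 70 = 141.8 kips.
Edge bolt: l_c = 2 − 1.25/2 = 1.375 in → 1.2 × 1.375 × 0.75 × 70 = 86.62 → r_n = 86.62 kips.
Interior bolts: l_c = 3.75 − 1.25 = 2.5 in → 1.2 × 2.5 × 0.75 × 70 = 157.5 → r_n = 141.8 kips.
R_n = 2 × 86.62 + 8 × 141.8 = 1307 kips.
Design strength φR_n = 0.75 × 1307 = 980 kips.

980 kips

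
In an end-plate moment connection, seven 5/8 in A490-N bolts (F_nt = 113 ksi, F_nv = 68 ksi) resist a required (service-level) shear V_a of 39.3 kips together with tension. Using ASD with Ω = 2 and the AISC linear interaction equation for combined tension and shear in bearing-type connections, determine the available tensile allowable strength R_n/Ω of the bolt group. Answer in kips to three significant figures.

A_b = π·0.625²/4 = 0.3068 in²; f_rv = 39.3 / (7 × 0.3068) = 18.3 ksi.
F'_nt = 1.3 F_nt − (Ω F_nt / F_nv) f_rv = 1.3·113 − (2·113/68)·18.3 = 86.08 ksi, capped at F_nt → F'_nt = 86.08 ksi.
R_n = F'_nt · A_b · n = 86.08 × 0.3068 × 7 = 184.9 kips.
Allowable strength R_n/Ω = 184.9 / 2 = 92.4 kips.

92.4 kips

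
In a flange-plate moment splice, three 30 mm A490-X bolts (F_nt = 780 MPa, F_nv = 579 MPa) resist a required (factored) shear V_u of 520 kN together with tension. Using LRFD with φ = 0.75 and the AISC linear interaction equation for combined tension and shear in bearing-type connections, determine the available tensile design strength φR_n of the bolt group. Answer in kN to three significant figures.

912 kN

A_b = π·30²/4 = 706.9 mm²; f_rv = 520 × 1000 / (3 × 706.9) = 245.2 MPa.
F'_nt = 1.3 F_nt − (F_nt / φF_nv) f_rv = 1.3·780 − (780/(0.75·579))·245.2 = 573.5 MPa, capped at F_nt → F'_nt = 573.5 MPa.
R_n = F'_nt · A_b · n = 573.5 × 706.9 × 3 / 1000 = 1216 kN.
Design strength φR_n = 0.75 × 1216 = 912 kN.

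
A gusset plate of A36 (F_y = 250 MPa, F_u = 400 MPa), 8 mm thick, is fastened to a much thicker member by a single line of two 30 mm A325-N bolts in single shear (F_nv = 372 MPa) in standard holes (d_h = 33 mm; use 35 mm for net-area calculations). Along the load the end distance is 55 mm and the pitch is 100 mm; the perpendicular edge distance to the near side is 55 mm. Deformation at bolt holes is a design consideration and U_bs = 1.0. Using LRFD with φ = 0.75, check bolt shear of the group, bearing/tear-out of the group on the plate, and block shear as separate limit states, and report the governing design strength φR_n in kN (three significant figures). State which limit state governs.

Bolt shear: A_b = π·30²/4 = 706.9 mm²; R_n = 372 × 706.9 × 2 × 1 / 1000 = 525.9 kN → 0.75 × 525.9 = 394 kN.
Bearing: edge l_c = 38.5, r_n = 147.8 kN; interior l_c = 67, r_n = 230.4 kN; R_n = 147.8 + 1·230.4 = 378.2 kN → 284 kN.
Block shear: A_gv = 1240, A_nv = 820, A_nt = 300 mm²; R_n = min(0.6F_uA_nv, 0.6F_yA_gv) + U_bs·F_u·A_nt = 306 kN → 230 kN.
Block shear governs: 230 kN.

230 kN (block shear governs)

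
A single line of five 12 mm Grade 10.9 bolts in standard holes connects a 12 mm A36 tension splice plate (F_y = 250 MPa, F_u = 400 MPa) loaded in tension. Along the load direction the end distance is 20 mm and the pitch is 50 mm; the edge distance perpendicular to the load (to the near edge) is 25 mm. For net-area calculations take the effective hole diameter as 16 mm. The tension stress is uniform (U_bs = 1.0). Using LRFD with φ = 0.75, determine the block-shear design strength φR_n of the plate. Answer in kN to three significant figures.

Shear plane L_v = 20 + 4·50 = 220 mm; A_gv = 220 × 12 = 2640 mm².
A_nv = (220 − 4.5·16) × 12 = 1776 mm².
A_nt = (25 − 0.5·16) × 12 = 204 mm².
0.6 F_u A_nv = 426.2 kN; 0.6 F_y A_gv = 396 kN → shear yielding governs the shear term.
R_n = 396 + 1.0 × 400 × 204 / 1000 = 477.6 kN.
Design strength φR_n = 0.75 × 477.6 = 358 kN.

358 kN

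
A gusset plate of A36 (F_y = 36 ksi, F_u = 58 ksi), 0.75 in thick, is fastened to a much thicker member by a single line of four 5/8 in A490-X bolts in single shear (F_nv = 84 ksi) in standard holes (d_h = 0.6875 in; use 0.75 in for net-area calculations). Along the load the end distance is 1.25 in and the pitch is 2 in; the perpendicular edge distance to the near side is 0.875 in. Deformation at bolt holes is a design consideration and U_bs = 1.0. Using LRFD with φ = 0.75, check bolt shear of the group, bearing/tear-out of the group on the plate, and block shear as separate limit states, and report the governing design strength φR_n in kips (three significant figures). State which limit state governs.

Bolt shear: A_b = π·0.625²/4 = 0.3068 in²; R_n = 84 × 0.3068 × 4 × 1 = 103.1 kips → 0.75 × 103.1 = 77.3 kips.
Bearing: edge l_c = 0.9062, r_n = 47.31 kips; interior l_c = 1.312, r_n = 65.25 kips; R_n = 47.31 + 3·65.25 = 243.1 kips → 182 kips.
Block shear: A_gv = 5.438, A_nv = 3.469, A_nt = 0.375 in²; R_n = min(0.6F_uA_nv, 0.6F_yA_gv) + U_bs·F_u·A_nt = 139.2 kips → 104 kips.
Bolt shear governs: 77.3 kips.

77.3 kips (bolt shear governs)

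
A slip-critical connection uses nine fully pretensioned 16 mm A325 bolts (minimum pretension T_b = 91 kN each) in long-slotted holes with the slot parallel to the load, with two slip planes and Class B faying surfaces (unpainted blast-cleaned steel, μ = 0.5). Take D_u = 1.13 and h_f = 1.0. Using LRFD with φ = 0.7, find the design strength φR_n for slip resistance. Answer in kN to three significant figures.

648 kN

R_n = μ · D_u · h_f · T_b · n_s · n_b = 0.5 × 1.13 × 1.0 × 91 × 2 × 9 = 925.5 kN.
Design strength φR_n = 0.7 × 925.5 = 648 kN.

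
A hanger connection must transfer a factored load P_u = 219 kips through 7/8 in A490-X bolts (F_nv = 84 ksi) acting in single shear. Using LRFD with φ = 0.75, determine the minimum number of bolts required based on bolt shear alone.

6 bolts

A_b = π·0.875²/4 = 0.6013 in².
Per-bolt design strength φR_n = 0.75 × 84 × 0.6013 × 1 = 37.88 kips.
n ≥ 219 / 37.88 = 5.781 → use 6 bolts.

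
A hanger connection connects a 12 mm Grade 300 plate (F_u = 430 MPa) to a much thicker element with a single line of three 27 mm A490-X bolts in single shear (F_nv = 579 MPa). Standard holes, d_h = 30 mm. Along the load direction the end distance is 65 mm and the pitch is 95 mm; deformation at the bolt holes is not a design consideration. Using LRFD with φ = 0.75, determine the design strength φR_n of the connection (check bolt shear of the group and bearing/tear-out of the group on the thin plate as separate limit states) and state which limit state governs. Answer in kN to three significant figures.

Bolt shear: A_b = π·27²/4 = 572.6 mm²; R_n = 579 × 572.6 × 3 × 1 / 1000 = 994.5 kN → 0.75 × 994.5 = 746 kN.
Bearing (1.5 l_c t F_u ≤ 3.0 d t F_u): upper limit = 3.0·27·12·430 / 1000 = 418 kN.
  Edge l_c = 65 − 30/2 = 50 → r_n = 387 kN; interior l_c = 95 − 30 = 65 → r_n = 418 kN.
  R_n,bearing = 1·387 + 2·418 = 1223 kN → 0.75 × 1223 = 917 kN.
Bolt shear governs: 746 kN.

746 kN (bolt shear governs)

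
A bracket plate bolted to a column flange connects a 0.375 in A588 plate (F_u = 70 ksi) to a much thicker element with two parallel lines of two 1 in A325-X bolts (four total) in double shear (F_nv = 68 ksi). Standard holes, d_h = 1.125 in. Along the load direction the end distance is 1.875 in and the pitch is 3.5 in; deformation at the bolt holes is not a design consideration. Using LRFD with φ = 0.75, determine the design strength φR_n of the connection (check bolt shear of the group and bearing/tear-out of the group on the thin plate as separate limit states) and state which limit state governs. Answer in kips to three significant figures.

196 kips (bearing governs)

Bolt shear: A_b = π·1²/4 = 0.7854 in²; R_n = 68 × 0.7854 × 4 × 2 = 427.3 kips → 0.75 × 427.3 = 320 kips.
Bearing (1.5 l_c t F_u ≤ 3.0 d t F_u): upper limit = 3.0·1·0.375·70 = 78.75 kips.
  Edge l_c = 1.875 − 1.125/2 = 1.312 → r_n = 51.68 kips; interior l_c = 3.5 − 1.125 = 2.375 → r_n = 78.75 kips.
  R_n,bearing = 2·51.68 + 2·78.75 = 260.9 kips → 0.75 × 260.9 = 196 kips.
Bearing governs: 196 kips.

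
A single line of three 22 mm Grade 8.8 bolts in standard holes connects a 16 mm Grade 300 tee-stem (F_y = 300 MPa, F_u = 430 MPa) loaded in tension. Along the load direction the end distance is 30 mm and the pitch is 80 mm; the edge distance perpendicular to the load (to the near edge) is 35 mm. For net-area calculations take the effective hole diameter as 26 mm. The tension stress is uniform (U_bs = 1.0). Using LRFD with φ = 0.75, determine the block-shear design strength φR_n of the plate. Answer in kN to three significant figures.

501 kN

Shear plane L_v = 30 + 2·80 = 190 mm; A_gv = 190 × 16 = 3040 mm².
A_nv = (190 − 2.5·26) × 16 = 2000 mm².
A_nt = (35 − 0.5·26) × 16 = 352 mm².
0.6 F_u A_nv = 516 kN; 0.6 F_y A_gv = 547.2 kN → shear rupture governs the shear term.
R_n = 516 + 1.0 × 430 × 352 / 1000 = 667.4 kN.
Design strength φR_n = 0.75 × 667.4 = 501 kN.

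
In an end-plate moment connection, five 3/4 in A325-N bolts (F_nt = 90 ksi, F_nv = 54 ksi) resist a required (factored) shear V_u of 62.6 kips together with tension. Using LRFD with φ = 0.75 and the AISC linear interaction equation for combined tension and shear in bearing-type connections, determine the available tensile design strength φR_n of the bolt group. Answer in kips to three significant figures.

A_b = π·0.75²/4 = 0.4418 in²; f_rv = 62.6 / (5 × 0.4418) = 28.34 ksi.
F'_nt = 1.3 F_nt − (F_nt / φF_nv) f_rv = 1.3·90 − (90/(0.75·54))·28.34 = 54.02 ksi, capped at F_nt → F'_nt = 54.02 ksi.
R_n = F'_nt · A_b · n = 54.02 × 0.4418 × 5 = 119.3 kips.
Design strength φR_n = 0.75 × 119.3 = 89.5 kips.

89.5 kips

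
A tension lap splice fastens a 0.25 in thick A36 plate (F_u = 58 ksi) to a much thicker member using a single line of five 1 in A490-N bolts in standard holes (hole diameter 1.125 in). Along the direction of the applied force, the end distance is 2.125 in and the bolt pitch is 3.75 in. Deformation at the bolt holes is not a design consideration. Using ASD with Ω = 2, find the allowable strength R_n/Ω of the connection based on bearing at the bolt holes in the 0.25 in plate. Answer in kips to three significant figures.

Per bolt r_n = 1.5 l_c t F_u ≤ 3.0 d t F_u; upper limit = 3.0 × 1 × 0.25 × 58 = 43.5 kips.
Edge bolt: l_c = 2.125 − 1.125/2 = 1.562 in → 1.5 × 1.562 × 0.25 × 58 = 33.98 → r_n = 33.98 kips.
Interior bolts: l_c = 3.75 − 1.125 = 2.625 in → 1.5 × 2.625 × 0.25 × 58 = 57.09 → r_n = 43.5 kips.
R_n = 1 × 33.98 + 4 × 43.5 = 208 kips.
Allowable strength R_n/Ω = 208 / 2 = 104 kips.

104 kips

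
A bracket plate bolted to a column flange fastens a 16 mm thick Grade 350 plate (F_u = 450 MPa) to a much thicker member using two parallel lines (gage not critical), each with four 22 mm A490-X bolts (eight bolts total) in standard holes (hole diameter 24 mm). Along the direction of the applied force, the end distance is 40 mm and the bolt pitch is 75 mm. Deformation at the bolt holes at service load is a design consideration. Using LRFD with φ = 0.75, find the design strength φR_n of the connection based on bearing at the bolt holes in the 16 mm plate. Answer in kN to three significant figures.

2070 kN

Per bolt r_n = 1.2 l_c t F_u ≤ 2.4 d t F_u; upper limit = 2.4 × 22 × 16 × 450 / 1000 = 380.2 kN.
Edge bolt: l_c = 40 − 24/2 = 28 mm → 1.2 × 28 × 16 × 450 / 1000 = 241.9 → r_n = 241.9 kN.
Interior bolts: l_c = 75 − 24 = 51 mm → 1.2 × 51 × 16 × 450 / 1000 = 440.6 → r_n = 380.2 kN.
R_n = 2 × 241.9 + 6 × 380.2 = 2765 kN.
Design strength φR_n = 0.75 × 2765 = 2070 kN.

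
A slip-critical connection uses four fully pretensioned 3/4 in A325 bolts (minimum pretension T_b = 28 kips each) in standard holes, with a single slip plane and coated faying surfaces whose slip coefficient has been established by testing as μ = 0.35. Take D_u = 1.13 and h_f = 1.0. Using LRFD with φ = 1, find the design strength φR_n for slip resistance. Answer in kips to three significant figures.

R_n = μ · D_u · h_f · T_b · n_s · n_b = 0.35 × 1.13 × 1.0 × 28 × 1 × 4 = 44.3 kips.
Design strength φR_n = 1 × 44.3 = 44.3 kips.

44.3 kips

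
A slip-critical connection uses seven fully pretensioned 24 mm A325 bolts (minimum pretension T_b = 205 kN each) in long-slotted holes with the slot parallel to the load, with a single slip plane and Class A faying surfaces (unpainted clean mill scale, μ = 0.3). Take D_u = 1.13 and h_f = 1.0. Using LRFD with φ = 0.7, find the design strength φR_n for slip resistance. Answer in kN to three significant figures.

341 kN

R_n = μ · D_u · h_f · T_b · n_s · n_b = 0.3 × 1.13 × 1.0 × 205 × 1 × 7 = 486.5 kN.
Design strength φR_n = 0.7 × 486.5 = 341 kN.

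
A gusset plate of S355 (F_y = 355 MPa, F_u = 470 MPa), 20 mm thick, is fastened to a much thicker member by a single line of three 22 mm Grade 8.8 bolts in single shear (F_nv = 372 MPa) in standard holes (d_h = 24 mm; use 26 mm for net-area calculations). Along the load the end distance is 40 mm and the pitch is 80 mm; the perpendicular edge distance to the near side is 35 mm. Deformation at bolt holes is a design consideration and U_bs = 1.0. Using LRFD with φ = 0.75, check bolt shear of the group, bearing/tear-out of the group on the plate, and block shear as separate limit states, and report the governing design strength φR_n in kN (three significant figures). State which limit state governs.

318 kN (bolt shear governs)

Bolt shear: A_b = π·22²/4 = 380.1 mm²; R_n = 372 × 380.1 × 3 × 1 / 1000 = 424.2 kN → 0.75 × 424.2 = 318 kN.
Bearing: edge l_c = 28, r_n = 315.8 kN; interior l_c = 56, r_n = 496.3 kN; R_n = 315.8 + 2·496.3 = 1308 kN → 981 kN.
Block shear: A_gv = 4000, A_nv = 2700, A_nt = 440 mm²; R_n = min(0.6F_uA_nv, 0.6F_yA_gv) + U_bs·F_u·A_nt = 968.2 kN → 726 kN.
Bolt shear governs: 318 kN.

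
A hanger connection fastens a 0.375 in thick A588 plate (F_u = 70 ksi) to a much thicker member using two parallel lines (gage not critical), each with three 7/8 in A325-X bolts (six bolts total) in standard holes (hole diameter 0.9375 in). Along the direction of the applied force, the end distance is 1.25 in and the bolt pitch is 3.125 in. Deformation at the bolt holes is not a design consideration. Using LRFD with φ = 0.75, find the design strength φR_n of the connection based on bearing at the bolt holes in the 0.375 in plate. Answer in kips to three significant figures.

253 kips

Per bolt r_n = 1.5 l_c t F_u ≤ 3.0 d t F_u; upper limit = 3.0 × 0.875 × 0.375 × 70 = 68.91 kips.
Edge bolt: l_c = 1.25 − 0.9375/2 = 0.7812 in → 1.5 × 0.7812 × 0.375 × 70 = 30.76 → r_n = 30.76 kips.
Interior bolts: l_c = 3.125 − 0.9375 = 2.188 in → 1.5 × 2.188 × 0.375 × 70 = 86.13 → r_n = 68.91 kips.
R_n = 2 × 30.76 + 4 × 68.91 = 337.1 kips.
Design strength φR_n = 0.75 × 337.1 = 253 kips.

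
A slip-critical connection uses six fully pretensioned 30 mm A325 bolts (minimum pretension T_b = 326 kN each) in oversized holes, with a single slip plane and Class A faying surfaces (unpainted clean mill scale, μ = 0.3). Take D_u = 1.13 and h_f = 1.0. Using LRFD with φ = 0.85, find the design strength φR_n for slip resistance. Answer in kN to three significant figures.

564 kN

R_n = μ · D_u · h_f · T_b · n_s · n_b = 0.3 × 1.13 × 1.0 × 326 × 1 × 6 = 663.1 kN.
Design strength φR_n = 0.85 × 663.1 = 564 kN.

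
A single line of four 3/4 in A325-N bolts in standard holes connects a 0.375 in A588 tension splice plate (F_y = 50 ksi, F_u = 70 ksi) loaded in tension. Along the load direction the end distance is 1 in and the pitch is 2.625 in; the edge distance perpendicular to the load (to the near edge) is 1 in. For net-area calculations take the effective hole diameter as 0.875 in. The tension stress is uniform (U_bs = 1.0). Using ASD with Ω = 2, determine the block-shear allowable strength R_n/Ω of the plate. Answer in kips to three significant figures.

53.2 kips

Shear plane L_v = 1 + 3·2.625 = 8.875 in; A_gv = 8.875 × 0.375 = 3.328 in².
A_nv = (8.875 − 3.5·0.875) × 0.375 = 2.18 in².
A_nt = (1 − 0.5·0.875) × 0.375 = 0.2109 in².
0.6 F_u A_nv = 91.55 kips; 0.6 F_y A_gv = 99.84 kips → shear rupture governs the shear term.
R_n = 91.55 + 1.0 × 70 × 0.2109 = 106.3 kips.
Allowable strength R_n/Ω = 106.3 / 2 = 53.2 kips.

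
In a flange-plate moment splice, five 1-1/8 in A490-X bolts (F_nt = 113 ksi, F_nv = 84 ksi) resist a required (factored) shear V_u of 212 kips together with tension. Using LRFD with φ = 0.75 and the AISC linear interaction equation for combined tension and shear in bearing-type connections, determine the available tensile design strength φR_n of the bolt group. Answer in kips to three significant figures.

A_b = π·1.125²/4 = 0.994 in²; f_rv = 212 / (5 × 0.994) = 42.66 ksi.
F'_nt = 1.3 F_nt − (F_nt / φF_nv) f_rv = 1.3·113 − (113/(0.75·84))·42.66 = 70.39 ksi, capped at F_nt → F'_nt = 70.39 ksi.
R_n = F'_nt · A_b · n = 70.39 × 0.994 × 5 = 349.9 kips.
Design strength φR_n = 0.75 × 349.9 = 262 kips.

262 kips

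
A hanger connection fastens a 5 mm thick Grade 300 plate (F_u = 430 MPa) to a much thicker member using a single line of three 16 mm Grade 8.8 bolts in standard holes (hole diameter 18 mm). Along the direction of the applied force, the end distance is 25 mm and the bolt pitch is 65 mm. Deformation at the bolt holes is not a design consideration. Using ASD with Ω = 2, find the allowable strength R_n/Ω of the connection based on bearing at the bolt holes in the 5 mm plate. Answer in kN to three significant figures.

Per bolt r_n = 1.5 l_c t F_u ≤ 3.0 d t F_u; upper limit = 3.0 × 16 × 5 × 430 / 1000 = 103.2 kN.
Edge bolt: l_c = 25 − 18/2 = 16 mm → 1.5 × 16 × 5 × 430 / 1000 = 51.6 → r_n = 51.6 kN.
Interior bolts: l_c = 65 − 18 = 47 mm → 1.5 × 47 × 5 × 430 / 1000 = 151.6 → r_n = 103.2 kN.
R_n = 1 × 51.6 + 2 × 103.2 = 258 kN.
Allowable strength R_n/Ω = 258 / 2 = 129 kN.

129 kN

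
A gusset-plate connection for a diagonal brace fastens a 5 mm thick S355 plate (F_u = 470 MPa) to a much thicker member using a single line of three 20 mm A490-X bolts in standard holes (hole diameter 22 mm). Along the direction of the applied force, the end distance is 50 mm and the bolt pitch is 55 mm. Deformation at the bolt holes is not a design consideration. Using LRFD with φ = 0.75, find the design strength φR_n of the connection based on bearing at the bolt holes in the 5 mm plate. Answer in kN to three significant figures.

278 kN

Per bolt r_n = 1.5 l_c t F_u ≤ 3.0 d t F_u; upper limit = 3.0 × 20 × 5 × 470 / 1000 = 141 kN.
Edge bolt: l_c = 50 − 22/2 = 39 mm → 1.5 × 39 × 5 × 470 / 1000 = 137.5 → r_n = 137.5 kN.
Interior bolts: l_c = 55 − 22 = 33 mm → 1.5 × 33 × 5 × 470 / 1000 = 116.3 → r_n = 116.3 kN.
R_n = 1 × 137.5 + 2 × 116.3 = 370.1 kN.
Design strength φR_n = 0.75 × 370.1 = 278 kN.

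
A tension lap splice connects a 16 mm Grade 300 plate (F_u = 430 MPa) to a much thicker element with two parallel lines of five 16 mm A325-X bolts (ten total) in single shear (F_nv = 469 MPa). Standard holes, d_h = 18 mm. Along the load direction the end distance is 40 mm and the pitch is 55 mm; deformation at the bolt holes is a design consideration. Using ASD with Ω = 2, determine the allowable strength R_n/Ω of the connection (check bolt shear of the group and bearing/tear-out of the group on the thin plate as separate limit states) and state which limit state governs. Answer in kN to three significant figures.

Bolt shear: A_b = π·16²/4 = 201.1 mm²; R_n = 469 × 201.1 × 10 × 1 / 1000 = 943 kN → 943 / 2 = 471 kN.
Bearing (1.2 l_c t F_u ≤ 2.4 d t F_u): upper limit = 2.4·16·16·430 / 1000 = 264.2 kN.
  Edge l_c = 40 − 18/2 = 31 → r_n = 255.9 kN; interior l_c = 55 − 18 = 37 → r_n = 264.2 kN.
  R_n,bearing = 2·255.9 + 8·264.2 = 2625 kN → 2625 / 2 = 1310 kN.
Bolt shear governs: 471 kN.

471 kN (bolt shear governs)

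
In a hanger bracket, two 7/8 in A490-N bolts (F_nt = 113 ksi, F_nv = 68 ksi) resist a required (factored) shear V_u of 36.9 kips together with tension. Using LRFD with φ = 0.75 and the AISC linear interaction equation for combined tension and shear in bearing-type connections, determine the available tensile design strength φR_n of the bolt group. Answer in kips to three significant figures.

71.2 kips

A_b = π·0.875²/4 = 0.6013 in²; f_rv = 36.9 / (2 × 0.6013) = 30.68 ksi.
F'_nt = 1.3 F_nt − (F_nt / φF_nv) f_rv = 1.3·113 − (113/(0.75·68))·30.68 = 78.92 ksi, capped at F_nt → F'_nt = 78.92 ksi.
R_n = F'_nt · A_b · n = 78.92 × 0.6013 × 2 = 94.91 kips.
Design strength φR_n = 0.75 × 94.91 = 71.2 kips.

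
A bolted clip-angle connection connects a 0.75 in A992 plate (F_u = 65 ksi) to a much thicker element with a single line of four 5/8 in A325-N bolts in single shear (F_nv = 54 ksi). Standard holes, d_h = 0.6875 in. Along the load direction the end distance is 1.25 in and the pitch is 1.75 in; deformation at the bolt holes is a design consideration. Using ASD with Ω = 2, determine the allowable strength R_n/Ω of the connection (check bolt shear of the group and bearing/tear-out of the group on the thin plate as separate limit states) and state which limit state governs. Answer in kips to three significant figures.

33.1 kips (bolt shear governs)

Bolt shear: A_b = π·0.625²/4 = 0.3068 in²; R_n = 54 × 0.3068 × 4 × 1 = 66.27 kips → 66.27 / 2 = 33.1 kips.
Bearing (1.2 l_c t F_u ≤ 2.4 d t F_u): upper limit = 2.4·0.625·0.75·65 = 73.12 kips.
  Edge l_c = 1.25 − 0.6875/2 = 0.9062 → r_n = 53.02 kips; interior l_c = 1.75 − 0.6875 = 1.062 → r_n = 62.16 kips.
  R_n,bearing = 1·53.02 + 3·62.16 = 239.5 kips → 239.5 / 2 = 120 kips.
Bolt shear governs: 33.1 kips.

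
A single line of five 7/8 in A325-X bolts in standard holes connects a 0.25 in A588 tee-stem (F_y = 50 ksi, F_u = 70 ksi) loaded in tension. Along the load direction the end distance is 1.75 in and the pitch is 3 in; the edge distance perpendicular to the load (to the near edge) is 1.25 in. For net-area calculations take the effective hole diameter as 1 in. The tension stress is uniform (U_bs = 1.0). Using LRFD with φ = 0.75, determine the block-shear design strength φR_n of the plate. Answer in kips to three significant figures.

82.7 kips

Shear plane L_v = 1.75 + 4·3 = 13.75 in; A_gv = 13.75 × 0.25 = 3.438 in².
A_nv = (13.75 − 4.5·1) × 0.25 = 2.312 in².
A_nt = (1.25 − 0.5·1) × 0.25 = 0.1875 in².
0.6 F_u A_nv = 97.12 kips; 0.6 F_y A_gv = 103.1 kips → shear rupture governs the shear term.
R_n = 97.12 + 1.0 × 70 × 0.1875 = 110.2 kips.
Design strength φR_n = 0.75 × 110.2 = 82.7 kips.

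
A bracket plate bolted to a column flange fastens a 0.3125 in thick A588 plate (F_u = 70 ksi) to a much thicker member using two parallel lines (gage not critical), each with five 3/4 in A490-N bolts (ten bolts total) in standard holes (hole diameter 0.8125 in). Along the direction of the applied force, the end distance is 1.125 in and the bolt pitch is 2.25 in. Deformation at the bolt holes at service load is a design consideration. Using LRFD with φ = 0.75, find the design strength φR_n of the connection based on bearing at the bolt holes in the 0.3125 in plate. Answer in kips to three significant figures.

Per bolt r_n = 1.2 l_c t F_u ≤ 2.4 d t F_u; upper limit = 2.4 × 0.75 × 0.3125 × 70 = 39.38 kips.
Edge bolt: l_c = 1.125 − 0.8125/2 = 0.7188 in → 1.2 × 0.7188 × 0.3125 × 70 = 18.87 → r_n = 18.87 kips.
Interior bolts: l_c = 2.25 − 0.8125 = 1.438 in → 1.2 × 1.438 × 0.3125 × 70 = 37.73 → r_n = 37.73 kips.
R_n = 2 × 18.87 + 8 × 37.73 = 339.6 kips.
Design strength φR_n = 0.75 × 339.6 = 255 kips.

255 kips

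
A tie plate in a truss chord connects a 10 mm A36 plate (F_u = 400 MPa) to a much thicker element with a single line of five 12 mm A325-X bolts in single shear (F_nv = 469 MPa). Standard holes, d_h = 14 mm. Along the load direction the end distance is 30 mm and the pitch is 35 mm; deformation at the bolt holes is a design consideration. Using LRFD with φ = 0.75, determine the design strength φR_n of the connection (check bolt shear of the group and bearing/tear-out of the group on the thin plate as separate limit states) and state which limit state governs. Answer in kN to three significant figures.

Bolt shear: A_b = π·12²/4 = 113.1 mm²; R_n = 469 × 113.1 × 5 × 1 / 1000 = 265.2 kN → 0.75 × 265.2 = 199 kN.
Bearing (1.2 l_c t F_u ≤ 2.4 d t F_u): upper limit = 2.4·12·10·400 / 1000 = 115.2 kN.
  Edge l_c = 30 − 14/2 = 23 → r_n = 110.4 kN; interior l_c = 35 − 14 = 21 → r_n = 100.8 kN.
  R_n,bearing = 1·110.4 + 4·100.8 = 513.6 kN → 0.75 × 513.6 = 385 kN.
Bolt shear governs: 199 kN.

199 kN (bolt shear governs)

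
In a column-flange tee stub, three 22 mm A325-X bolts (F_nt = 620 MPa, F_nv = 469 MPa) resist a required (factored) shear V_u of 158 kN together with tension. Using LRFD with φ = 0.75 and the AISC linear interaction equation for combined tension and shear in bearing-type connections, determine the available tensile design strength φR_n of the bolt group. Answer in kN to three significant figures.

481 kN

A_b = π·22²/4 = 380.1 mm²; f_rv = 158 × 1000 / (3 × 380.1) = 138.5 MPa.
F'_nt = 1.3 F_nt − (F_nt / φF_nv) f_rv = 1.3·620 − (620/(0.75·469))·138.5 = 561.8 MPa, capped at F_nt → F'_nt = 561.8 MPa.
R_n = F'_nt · A_b · n = 561.8 × 380.1 × 3 / 1000 = 640.7 kN.
Design strength φR_n = 0.75 × 640.7 = 481 kN.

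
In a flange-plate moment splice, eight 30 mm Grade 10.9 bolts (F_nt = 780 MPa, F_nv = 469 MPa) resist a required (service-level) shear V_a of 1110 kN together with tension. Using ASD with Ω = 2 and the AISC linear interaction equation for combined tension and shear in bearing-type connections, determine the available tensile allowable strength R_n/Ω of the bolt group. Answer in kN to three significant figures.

1020 kN

A_b = π·30²/4 = 706.9 mm²; f_rv = 1110 × 1000 / (8 × 706.9) = 196.3 MPa.
F'_nt = 1.3 F_nt − (Ω F_nt / F_nv) f_rv = 1.3·780 − (2·780/469)·196.3 = 361.1 MPa, capped at F_nt → F'_nt = 361.1 MPa.
R_n = F'_nt · A_b · n = 361.1 × 706.9 × 8 / 1000 = 2042 kN.
Allowable strength R_n/Ω = 2042 / 2 = 1020 kN.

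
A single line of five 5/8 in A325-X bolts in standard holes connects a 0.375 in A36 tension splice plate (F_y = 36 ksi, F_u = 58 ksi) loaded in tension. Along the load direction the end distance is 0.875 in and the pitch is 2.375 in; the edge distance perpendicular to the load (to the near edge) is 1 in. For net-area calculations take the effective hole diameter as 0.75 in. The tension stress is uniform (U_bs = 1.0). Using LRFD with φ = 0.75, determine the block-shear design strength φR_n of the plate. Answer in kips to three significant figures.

73.2 kips

Shear plane L_v = 0.875 + 4·2.375 = 10.38 in; A_gv = 10.38 × 0.375 = 3.891 in².
A_nv = (10.38 − 4.5·0.75) × 0.375 = 2.625 in².
A_nt = (1 − 0.5·0.75) × 0.375 = 0.2344 in².
0.6 F_u A_nv = 91.35 kips; 0.6 F_y A_gv = 84.04 kips → shear yielding governs the shear term.
R_n = 84.04 + 1.0 × 58 × 0.2344 = 97.63 kips.
Design strength φR_n = 0.75 × 97.63 = 73.2 kips.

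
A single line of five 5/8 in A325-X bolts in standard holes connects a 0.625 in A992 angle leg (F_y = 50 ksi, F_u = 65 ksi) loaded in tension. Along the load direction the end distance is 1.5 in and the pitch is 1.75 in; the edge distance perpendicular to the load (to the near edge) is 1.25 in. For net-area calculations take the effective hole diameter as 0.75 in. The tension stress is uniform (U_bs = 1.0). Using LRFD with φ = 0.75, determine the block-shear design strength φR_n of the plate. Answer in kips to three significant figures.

Shear plane L_v = 1.5 + 4·1.75 = 8.5 in; A_gv = 8.5 × 0.625 = 5.312 in².
A_nv = (8.5 − 4.5·0.75) × 0.625 = 3.203 in².
A_nt = (1.25 − 0.5·0.75) × 0.625 = 0.5469 in².
0.6 F_u A_nv = 124.9 kips; 0.6 F_y A_gv = 159.4 kips → shear rupture governs the shear term.
R_n = 124.9 + 1.0 × 65 × 0.5469 = 160.5 kips.
Design strength φR_n = 0.75 × 160.5 = 120 kips.

120 kips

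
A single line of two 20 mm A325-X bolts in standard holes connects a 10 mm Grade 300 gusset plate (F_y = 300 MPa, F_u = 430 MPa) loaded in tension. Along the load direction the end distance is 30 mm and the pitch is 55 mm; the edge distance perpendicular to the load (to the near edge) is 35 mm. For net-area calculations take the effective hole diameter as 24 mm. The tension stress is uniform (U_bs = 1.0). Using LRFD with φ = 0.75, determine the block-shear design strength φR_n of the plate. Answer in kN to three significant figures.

169 kN

Shear plane L_v = 30 + 1·55 = 85 mm; A_gv = 85 × 10 = 850 mm².
A_nv = (85 − 1.5·24) × 10 = 490 mm².
A_nt = (35 − 0.5·24) × 10 = 230 mm².
0.6 F_u A_nv = 126.4 kN; 0.6 F_y A_gv = 153 kN → shear rupture governs the shear term.
R_n = 126.4 + 1.0 × 430 × 230 / 1000 = 225.3 kN.
Design strength φR_n = 0.75 × 225.3 = 169 kN.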